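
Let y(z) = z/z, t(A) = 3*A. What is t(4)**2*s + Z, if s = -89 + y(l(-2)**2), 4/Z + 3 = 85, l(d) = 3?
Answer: -519550/41 ≈ -12672.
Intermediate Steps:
y(z) = 1
Z = 2/41 (Z = 4/(-3 + 85) = 4/82 = 4*(1/82) = 2/41 ≈ 0.048781)
s = -88 (s = -89 + 1 = -88)
t(4)**2*s + Z = (3*4)**2*(-88) + 2/41 = 12**2*(-88) + 2/41 = 144*(-88) + 2/41 = -12672 + 2/41 = -519550/41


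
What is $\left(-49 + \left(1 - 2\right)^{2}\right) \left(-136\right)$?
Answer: $6528$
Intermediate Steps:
$\left(-49 + \left(1 - 2\right)^{2}\right) \left(-136\right) = \left(-49 + \left(-1\right)^{2}\right) \left(-136\right) = \left(-49 + 1\right) \left(-136\right) = \left(-48\right) \left(-136\right) = 6528$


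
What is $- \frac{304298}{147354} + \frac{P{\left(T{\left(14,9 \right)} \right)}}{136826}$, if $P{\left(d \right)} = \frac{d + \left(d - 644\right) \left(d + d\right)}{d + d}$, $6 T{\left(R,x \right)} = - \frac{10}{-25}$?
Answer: $- \frac{69551151039}{33603097340} \approx -2.0698$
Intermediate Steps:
$T{\left(R,x \right)} = \frac{1}{15}$ ($T{\left(R,x \right)} = \frac{\left(-10\right) \frac{1}{-25}}{6} = \frac{\left(-10\right) \left(- \frac{1}{25}\right)}{6} = \frac{1}{6} \cdot \frac{2}{5} = \frac{1}{15}$)
$P{\left(d \right)} = \frac{d + 2 d \left(-644 + d\right)}{2 d}$ ($P{\left(d \right)} = \frac{d + \left(-644 + d\right) 2 d}{2 d} = \left(d + 2 d \left(-644 + d\right)\right) \frac{1}{2 d} = \frac{d + 2 d \left(-644 + d\right)}{2 d}$)
$- \frac{304298}{147354} + \frac{P{\left(T{\left(14,9 \right)} \right)}}{136826} = - \frac{304298}{147354} + \frac{- \frac{1287}{2} + \frac{1}{15}}{136826} = \left(-304298\right) \frac{1}{147354} - \frac{19303}{4104780} = - \frac{152149}{73677} - \frac{19303}{4104780} = - \frac{69551151039}{33603097340}$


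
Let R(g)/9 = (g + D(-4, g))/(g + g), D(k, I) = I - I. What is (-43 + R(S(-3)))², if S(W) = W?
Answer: 5929/4 ≈ 1482.3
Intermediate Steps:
D(k, I) = 0
R(g) = 9/2 (R(g) = 9*((g + 0)/(g + g)) = 9*(g/((2*g))) = 9*(g*(1/(2*g))) = 9*(½) = 9/2)
(-43 + R(S(-3)))² = (-43 + 9/2)² = (-77/2)² = 5929/4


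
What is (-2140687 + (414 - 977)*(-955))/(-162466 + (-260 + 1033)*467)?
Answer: -1603022/198525 ≈ -8.0747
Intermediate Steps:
(-2140687 + (414 - 977)*(-955))/(-162466 + (-260 + 1033)*467) = (-2140687 - 563*(-955))/(-162466 + 773*467) = (-2140687 + 537665)/(-162466 + 360991) = -1603022/198525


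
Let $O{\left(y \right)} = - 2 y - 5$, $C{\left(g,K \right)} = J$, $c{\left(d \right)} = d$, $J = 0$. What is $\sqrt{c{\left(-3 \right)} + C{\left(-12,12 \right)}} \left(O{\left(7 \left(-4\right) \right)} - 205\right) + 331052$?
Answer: $331052 - 154 i \sqrt{3} \approx 3.3105 \cdot 10^{5} - 266.74 i$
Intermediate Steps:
$C{\left(g,K \right)} = 0$
$O{\left(y \right)} = -5 - 2 y$
$\sqrt{c{\left(-3 \right)} + C{\left(-12,12 \right)}} \left(O{\left(7 \left(-4\right) \right)} - 205\right) + 331052 = \sqrt{-3 + 0} \left(\left(-5 - 2 \cdot 7 \left(-4\right)\right) - 205\right) + 331052 = \sqrt{-3} \left(\left(-5 - -56\right) - 205\right) + 331052 = i \sqrt{3} \left(\left(-5 + 56\right) - 205\right) + 331052 = i \sqrt{3} \left(51 - 205\right) + 331052 = i \sqrt{3} \left(-154\right) + 331052 = - 154 i \sqrt{3} + 331052 = 331052 - 154 i \sqrt{3}$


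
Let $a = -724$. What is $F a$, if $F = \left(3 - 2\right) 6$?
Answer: $-4344$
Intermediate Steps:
$F = 6$ ($F = 1 \cdot 6 = 6$)
$F a = 6 \left(-724\right) = -4344$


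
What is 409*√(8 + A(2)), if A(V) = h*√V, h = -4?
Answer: 818*√(2 - √2) ≈ 626.07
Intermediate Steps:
A(V) = -4*√V
409*√(8 + A(2)) = 409*√(8 - 4*√2)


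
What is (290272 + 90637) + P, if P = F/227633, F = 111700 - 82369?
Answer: 86707487728/227633 ≈ 3.8091e+5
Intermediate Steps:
F = 29331
P = 29331/227633 ≈ 0.12885
(290272 + 90637) + P = (290272 + 90637) + 29331/227633 = 380909 + 29331/227633 = 86707487728/227633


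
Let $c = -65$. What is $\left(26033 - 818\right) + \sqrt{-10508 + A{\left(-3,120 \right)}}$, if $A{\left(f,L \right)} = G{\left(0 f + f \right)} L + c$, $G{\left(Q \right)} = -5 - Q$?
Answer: $25215 + i \sqrt{10813} \approx 25215.0 + 103.99 i$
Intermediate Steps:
$A{\left(f,L \right)} = -65 + L \left(-5 - f\right)$ ($A{\left(f,L \right)} = \left(-5 - \left(0 f + f\right)\right) L - 65 = \left(-5 - \left(0 + f\right)\right) L - 65 = \left(-5 - f\right) L - 65 = L \left(-5 - f\right) - 65 = -65 + L \left(-5 - f\right)$)
$\left(26033 - 818\right) + \sqrt{-10508 + A{\left(-3,120 \right)}} = \left(26033 - 818\right) + \sqrt{-10508 - \left(65 + 120 \left(5 - 3\right)\right)} = 25215 + \sqrt{-10508 - \left(65 + 120 \cdot 2\right)} = 25215 + \sqrt{-10508 - 305} = 25215 + \sqrt{-10813} = 25215 + i \sqrt{10813}$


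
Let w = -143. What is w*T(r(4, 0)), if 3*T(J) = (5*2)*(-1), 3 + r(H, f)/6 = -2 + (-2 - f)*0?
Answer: 1430/3 ≈ 476.67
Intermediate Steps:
r(H, f) = -30 (r(H, f) = -18 + 6*(-2 + (-2 - f)*0) = -18 + 6*(-2 + 0) = -18 + 6*(-2) = -18 - 12 = -30)
T(J) = -10/3 (T(J) = ((5*2)*(-1))/3 = (10*(-1))/3 = (⅓)*(-10) = -10/3)
w*T(r(4, 0)) = -143*(-10/3) = 1430/3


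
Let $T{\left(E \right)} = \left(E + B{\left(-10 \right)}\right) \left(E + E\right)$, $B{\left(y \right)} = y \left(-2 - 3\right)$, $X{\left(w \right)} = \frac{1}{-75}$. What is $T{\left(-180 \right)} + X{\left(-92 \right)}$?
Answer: $\frac{3509999}{75} \approx 46800.0$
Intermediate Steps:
$X{\left(w \right)} = - \frac{1}{75}$
$B{\left(y \right)} = - 5 y$ ($B{\left(y \right)} = y \left(-5\right) = - 5 y$)
$T{\left(E \right)} = 2 E \left(50 + E\right)$ ($T{\left(E \right)} = \left(E - -50\right) \left(E + E\right) = \left(E + 50\right) 2 E = \left(50 + E\right) 2 E = 2 E \left(50 + E\right)$)
$T{\left(-180 \right)} + X{\left(-92 \right)} = 2 \left(-180\right) \left(50 - 180\right) - \frac{1}{75} = 2 \left(-180\right) \left(-130\right) - \frac{1}{75} = 46800 - \frac{1}{75} = \frac{3509999}{75}$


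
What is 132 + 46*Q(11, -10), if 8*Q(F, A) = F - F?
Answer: 132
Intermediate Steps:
Q(F, A) = 0 (Q(F, A) = (F - F)/8 = (⅛)*0 = 0)
132 + 46*Q(11, -10) = 132 + 46*0 = 132 + 0 = 132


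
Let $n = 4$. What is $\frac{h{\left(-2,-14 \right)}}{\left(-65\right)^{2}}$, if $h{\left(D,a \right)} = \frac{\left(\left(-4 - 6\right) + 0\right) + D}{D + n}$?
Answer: $- \frac{6}{4225} \approx -0.0014201$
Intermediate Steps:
$h{\left(D,a \right)} = \frac{-10 + D}{4 + D}$ ($h{\left(D,a \right)} = \frac{\left(\left(-4 - 6\right) + 0\right) + D}{D + 4} = \frac{\left(-10 + 0\right) + D}{4 + D} = \frac{-10 + D}{4 + D}$)
$\frac{h{\left(-2,-14 \right)}}{\left(-65\right)^{2}} = \frac{\frac{1}{4 - 2} \left(-10 - 2\right)}{\left(-65\right)^{2}} = \frac{\frac{1}{2} \left(-12\right)}{4225} = \frac{1}{2} \left(-12\right) \frac{1}{4225} = \left(-6\right) \frac{1}{4225} = - \frac{6}{4225}$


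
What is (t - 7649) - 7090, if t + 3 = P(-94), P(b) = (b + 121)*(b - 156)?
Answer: -21492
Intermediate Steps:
P(b) = (-156 + b)*(121 + b) (P(b) = (121 + b)*(-156 + b) = (-156 + b)*(121 + b))
t = -6753 (t = -3 + (-18876 + (-94)**2 - 35*(-94)) = -3 + (-18876 + 8836 + 3290) = -3 - 6750 = -6753)
(t - 7649) - 7090 = (-6753 - 7649) - 7090 = -14402 - 7090 = -21492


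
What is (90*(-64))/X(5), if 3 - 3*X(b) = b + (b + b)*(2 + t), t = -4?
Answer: -960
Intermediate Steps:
X(b) = 1 + b (X(b) = 1 - (b + (b + b)*(2 - 4))/3 = 1 - (b + (2*b)*(-2))/3 = 1 - (b - 4*b)/3 = 1 - (-1)*b = 1 + b)
(90*(-64))/X(5) = (90*(-64))/(1 + 5) = -5760/6 = -5760*1/6 = -960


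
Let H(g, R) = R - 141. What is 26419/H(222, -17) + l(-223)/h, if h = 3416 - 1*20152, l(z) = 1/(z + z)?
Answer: -98599089553/589676224 ≈ -167.21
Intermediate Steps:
H(g, R) = -141 + R
l(z) = 1/(2*z)
h = -16736 (h = 3416 - 20152 = -16736)
26419/H(222, -17) + l(-223)/h = 26419/(-141 - 17) + ((½)/(-223))/(-16736) = 26419/(-158) + ((½)*(-1/223))*(-1/16736) = 26419*(-1/158) - 1/446*(-1/16736) = -26419/158 + 1/7464256 = -98599089553/589676224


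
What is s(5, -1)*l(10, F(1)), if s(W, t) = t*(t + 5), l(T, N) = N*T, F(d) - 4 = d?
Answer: -200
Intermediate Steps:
F(d) = 4 + d
s(W, t) = t*(5 + t)
s(5, -1)*l(10, F(1)) = (-(5 - 1))*((4 + 1)*10) = (-1*4)*(5*10) = -4*50 = -200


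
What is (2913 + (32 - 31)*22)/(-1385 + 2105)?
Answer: 587/144 ≈ 4.0764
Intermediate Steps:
(2913 + (32 - 31)*22)/(-1385 + 2105) = (2913 + 1*22)/720 = (2913 + 22)*(1/720) = 2935*(1/720) = 587/144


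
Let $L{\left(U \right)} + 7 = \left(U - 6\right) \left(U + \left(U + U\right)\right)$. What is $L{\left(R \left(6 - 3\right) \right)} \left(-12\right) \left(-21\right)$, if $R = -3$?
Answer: $100296$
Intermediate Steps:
$L{\left(U \right)} = -7 + 3 U \left(-6 + U\right)$ ($L{\left(U \right)} = -7 + \left(U - 6\right) \left(U + \left(U + U\right)\right) = -7 + \left(-6 + U\right) \left(U + 2 U\right) = -7 + \left(-6 + U\right) 3 U = -7 + 3 U \left(-6 + U\right)$)
$L{\left(R \left(6 - 3\right) \right)} \left(-12\right) \left(-21\right) = \left(-7 - 18 \left(- 3 \left(6 - 3\right)\right) + 3 \left(- 3 \left(6 - 3\right)\right)^{2}\right) \left(-12\right) \left(-21\right) = \left(-7 - 18 \left(\left(-3\right) 3\right) + 3 \left(\left(-3\right) 3\right)^{2}\right) \left(-12\right) \left(-21\right) = \left(-7 - -162 + 3 \left(-9\right)^{2}\right) \left(-12\right) \left(-21\right) = \left(-7 + 162 + 3 \cdot 81\right) \left(-12\right) \left(-21\right) = \left(-7 + 162 + 243\right) \left(-12\right) \left(-21\right) = 398 \left(-12\right) \left(-21\right) = \left(-4776\right) \left(-21\right) = 100296$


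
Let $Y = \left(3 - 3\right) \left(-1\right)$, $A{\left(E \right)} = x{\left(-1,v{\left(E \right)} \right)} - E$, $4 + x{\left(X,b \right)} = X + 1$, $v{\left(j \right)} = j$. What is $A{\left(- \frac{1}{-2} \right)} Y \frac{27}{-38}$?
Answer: $0$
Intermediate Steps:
$x{\left(X,b \right)} = -3 + X$ ($x{\left(X,b \right)} = -4 + \left(X + 1\right) = -4 + \left(1 + X\right) = -3 + X$)
$A{\left(E \right)} = -4 - E$ ($A{\left(E \right)} = \left(-3 - 1\right) - E = -4 - E$)
$Y = 0$ ($Y = 0 \left(-1\right) = 0$)
$A{\left(- \frac{1}{-2} \right)} Y \frac{27}{-38} = \left(-4 - - \frac{1}{-2}\right) 0 \frac{27}{-38} = \left(-4 - \left(-1\right) \left(- \frac{1}{2}\right)\right) 0 \cdot 27 \left(- \frac{1}{38}\right) = \left(-4 - \frac{1}{2}\right) 0 \left(- \frac{27}{38}\right) = \left(- \frac{9}{2}\right) 0 \left(- \frac{27}{38}\right) = 0 \left(- \frac{27}{38}\right) = 0$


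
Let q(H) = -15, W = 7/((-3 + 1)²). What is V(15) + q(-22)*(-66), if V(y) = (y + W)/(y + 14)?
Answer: 114907/116 ≈ 990.58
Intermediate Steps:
W = 7/4 (W = 7/((-2)²) = 7/4 ≈ 1.7500)
V(y) = (7/4 + y)/(14 + y) (V(y) = (y + 7/4)/(y + 14) = (7/4 + y)/(14 + y))
V(15) + q(-22)*(-66) = (7/4 + 15)/(14 + 15) - 15*(-66) = (67/4)/29 + 990 = (1/29)*(67/4) + 990 = 67/116 + 990 = 114907/116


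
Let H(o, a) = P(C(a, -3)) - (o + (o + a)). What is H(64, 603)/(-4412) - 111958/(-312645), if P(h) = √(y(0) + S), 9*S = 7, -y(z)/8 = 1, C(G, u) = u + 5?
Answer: 722502191/1379389740 - I*√65/13236 ≈ 0.52378 - 0.00060912*I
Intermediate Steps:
C(G, u) = 5 + u
y(z) = -8 (y(z) = -8*1 = -8)
S = 7/9 (S = (⅑)*7 = 7/9 ≈ 0.77778)
P(h) = I*√65/3 (P(h) = √(-8 + 7/9) = √(-65/9) = I*√65/3)
H(o, a) = -a - 2*o + I*√65/3 (H(o, a) = I*√65/3 - (o + (o + a)) = I*√65/3 - (o + (a + o)) = I*√65/3 - (a + 2*o) = I*√65/3 + (-a - 2*o) = -a - 2*o + I*√65/3)
H(64, 603)/(-4412) - 111958/(-312645) = (-1*603 - 2*64 + I*√65/3)/(-4412) - 111958/(-312645) = (-603 - 128 + I*√65/3)*(-1/4412) - 111958*(-1/312645) = (-731 + I*√65/3)*(-1/4412) + 111958/312645 = (731/4412 - I*√65/13236) + 111958/312645 = 722502191/1379389740 - I*√65/13236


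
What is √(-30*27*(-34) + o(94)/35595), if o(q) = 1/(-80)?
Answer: √62032517063209/47460 ≈ 165.95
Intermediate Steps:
o(q) = -1/80
√(-30*27*(-34) + o(94)/35595) = √(-30*27*(-34) - 1/80/35595) = √(-810*(-34) - 1/80*1/35595) = √(27540 - 1/2847600) = √(78422903999/2847600) = √62032517063209/47460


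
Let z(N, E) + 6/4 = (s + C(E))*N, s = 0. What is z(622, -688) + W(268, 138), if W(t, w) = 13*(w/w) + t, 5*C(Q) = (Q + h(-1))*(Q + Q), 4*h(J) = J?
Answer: 1178110603/10 ≈ 1.1781e+8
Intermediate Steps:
h(J) = J/4
C(Q) = 2*Q*(-¼ + Q)/5 (C(Q) = ((Q + (¼)*(-1))*(Q + Q))/5 = ((Q - ¼)*(2*Q))/5 = ((-¼ + Q)*(2*Q))/5 = (2*Q*(-¼ + Q))/5 = 2*Q*(-¼ + Q)/5)
W(t, w) = 13 + t (W(t, w) = 13*1 + t = 13 + t)
z(N, E) = -3/2 + E*N*(-1 + 4*E)/10 (z(N, E) = -3/2 + (0 + E*(-1 + 4*E)/10)*N = -3/2 + (E*(-1 + 4*E)/10)*N = -3/2 + E*N*(-1 + 4*E)/10)
z(622, -688) + W(268, 138) = (-3/2 + (⅒)*(-688)*622*(-1 + 4*(-688))) + (13 + 268) = (-3/2 + (⅒)*(-688)*622*(-1 - 2752)) + 281 = (-3/2 + (⅒)*(-688)*622*(-2753)) + 281 = (-3/2 + 589053904/5) + 281 = 1178107793/10 + 281 = 1178110603/10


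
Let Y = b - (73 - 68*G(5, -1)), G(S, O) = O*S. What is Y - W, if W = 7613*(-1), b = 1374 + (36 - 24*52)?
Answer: 7362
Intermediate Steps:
b = 162 (b = 1374 + (36 - 1248) = 1374 - 1212 = 162)
Y = -251 (Y = 162 - (73 - (-68)*5) = 162 - (73 - 68*(-5)) = 162 - (73 + 340) = 162 - 1*413 = 162 - 413 = -251)
W = -7613
Y - W = -251 - 1*(-7613) = -251 + 7613 = 7362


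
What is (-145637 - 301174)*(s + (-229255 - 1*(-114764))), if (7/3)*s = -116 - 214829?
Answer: 646210238592/7 ≈ 9.2316e+10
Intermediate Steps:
s = -644835/7 (s = 3*(-116 - 214829)/7 = (3/7)*(-214945) = -644835/7 ≈ -92119.)
(-145637 - 301174)*(s + (-229255 - 1*(-114764))) = (-145637 - 301174)*(-644835/7 + (-229255 - 1*(-114764))) = -446811*(-644835/7 + (-229255 + 114764)) = -446811*(-644835/7 - 114491) = -446811*(-1446272/7) = 646210238592/7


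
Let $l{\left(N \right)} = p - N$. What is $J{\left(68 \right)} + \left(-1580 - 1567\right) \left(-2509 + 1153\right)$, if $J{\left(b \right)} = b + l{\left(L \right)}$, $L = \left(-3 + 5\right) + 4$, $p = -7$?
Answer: $4267387$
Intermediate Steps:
$L = 6$ ($L = 2 + 4 = 6$)
$l{\left(N \right)} = -7 - N$
$J{\left(b \right)} = -13 + b$ ($J{\left(b \right)} = b - 13 = -13 + b$)
$J{\left(68 \right)} + \left(-1580 - 1567\right) \left(-2509 + 1153\right) = \left(-13 + 68\right) + \left(-1580 - 1567\right) \left(-2509 + 1153\right) = 55 - -4267332 = 55 + 4267332 = 4267387$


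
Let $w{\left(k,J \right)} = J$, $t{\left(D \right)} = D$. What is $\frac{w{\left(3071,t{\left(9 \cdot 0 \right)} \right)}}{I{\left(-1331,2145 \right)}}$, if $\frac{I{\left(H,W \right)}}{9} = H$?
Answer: $0$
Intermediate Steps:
$I{\left(H,W \right)} = 9 H$
$\frac{w{\left(3071,t{\left(9 \cdot 0 \right)} \right)}}{I{\left(-1331,2145 \right)}} = \frac{9 \cdot 0}{9 \left(-1331\right)} = \frac{0}{-11979} = 0 \left(- \frac{1}{11979}\right) = 0$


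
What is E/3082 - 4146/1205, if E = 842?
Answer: -5881681/1856905 ≈ -3.1675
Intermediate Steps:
E/3082 - 4146/1205 = 842/3082 - 4146/1205 = 842*(1/3082) - 4146*1/1205 = 421/1541 - 4146/1205 = -5881681/1856905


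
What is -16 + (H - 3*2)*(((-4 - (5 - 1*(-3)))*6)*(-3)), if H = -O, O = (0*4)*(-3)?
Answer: -1312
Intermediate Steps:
O = 0 (O = 0*(-3) = 0)
H = 0 (H = -1*0 = 0)
-16 + (H - 3*2)*(((-4 - (5 - 1*(-3)))*6)*(-3)) = -16 + (0 - 3*2)*(((-4 - (5 - 1*(-3)))*6)*(-3)) = -16 + (0 - 6)*(((-4 - (5 + 3))*6)*(-3)) = -16 - 6*(-4 - 1*8)*6*(-3) = -16 - 6*(-4 - 8)*6*(-3) = -16 - 6*(-12*6)*(-3) = -16 - (-432)*(-3) = -16 - 6*216 = -16 - 1296 = -1312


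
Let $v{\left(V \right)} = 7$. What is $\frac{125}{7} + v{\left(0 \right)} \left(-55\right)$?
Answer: $- \frac{2570}{7} \approx -367.14$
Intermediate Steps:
$\frac{125}{7} + v{\left(0 \right)} \left(-55\right) = \frac{125}{7} + 7 \left(-55\right) = 125 \cdot \frac{1}{7} - 385 = \frac{125}{7} - 385 = - \frac{2570}{7}$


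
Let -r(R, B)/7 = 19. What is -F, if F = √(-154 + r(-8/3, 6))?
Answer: -I*√287 ≈ -16.941*I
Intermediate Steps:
r(R, B) = -133 (r(R, B) = -7*19 = -133)
F = I*√287 (F = √(-154 - 133) = √(-287) = I*√287 ≈ 16.941*I)
-F = -I*√287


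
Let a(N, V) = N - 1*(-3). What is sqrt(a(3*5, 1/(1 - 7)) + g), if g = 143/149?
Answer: 5*sqrt(16837)/149 ≈ 4.3543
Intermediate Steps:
a(N, V) = 3 + N (a(N, V) = N + 3 = 3 + N)
g = 143/149 (g = 143*(1/149) = 143/149 ≈ 0.95973)
sqrt(a(3*5, 1/(1 - 7)) + g) = sqrt((3 + 3*5) + 143/149) = sqrt((3 + 15) + 143/149) = sqrt(18 + 143/149) = sqrt(2825/149) = 5*sqrt(16837)/149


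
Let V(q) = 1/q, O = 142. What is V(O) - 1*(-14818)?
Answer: 2104157/142 ≈ 14818.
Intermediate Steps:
V(O) - 1*(-14818) = 1/142 - 1*(-14818) = 1/142 + 14818 = 2104157/142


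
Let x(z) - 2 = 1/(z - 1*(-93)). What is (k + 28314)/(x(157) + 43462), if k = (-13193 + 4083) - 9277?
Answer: 2481750/10866001 ≈ 0.22840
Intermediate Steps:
k = -18387 (k = -9110 - 9277 = -18387)
x(z) = 2 + 1/(93 + z) (x(z) = 2 + 1/(z - 1*(-93)) = 2 + 1/(z + 93) = 2 + 1/(93 + z))
(k + 28314)/(x(157) + 43462) = (-18387 + 28314)/((187 + 2*157)/(93 + 157) + 43462) = 9927/((187 + 314)/250 + 43462) = 9927/((1/250)*501 + 43462) = 9927/(501/250 + 43462) = 9927/(10866001/250) = 9927*(250/10866001) = 2481750/10866001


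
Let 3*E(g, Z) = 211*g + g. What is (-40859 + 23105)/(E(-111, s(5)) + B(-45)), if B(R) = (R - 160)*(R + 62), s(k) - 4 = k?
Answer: 17754/11329 ≈ 1.5671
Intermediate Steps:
s(k) = 4 + k
B(R) = (-160 + R)*(62 + R)
E(g, Z) = 212*g/3 (E(g, Z) = (211*g + g)/3 = (212*g)/3 = 212*g/3)
(-40859 + 23105)/(E(-111, s(5)) + B(-45)) = (-40859 + 23105)/((212/3)*(-111) + (-9920 + (-45)**2 - 98*(-45))) = -17754/(-7844 + (-9920 + 2025 + 4410)) = -17754/(-7844 - 3485) = -17754/(-11329) = -17754*(-1/11329) = 17754/11329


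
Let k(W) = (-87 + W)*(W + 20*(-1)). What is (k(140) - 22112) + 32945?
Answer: 17193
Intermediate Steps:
k(W) = (-87 + W)*(-20 + W) (k(W) = (-87 + W)*(W - 20) = (-87 + W)*(-20 + W))
(k(140) - 22112) + 32945 = ((1740 + 140² - 107*140) - 22112) + 32945 = ((1740 + 19600 - 14980) - 22112) + 32945 = (6360 - 22112) + 32945 = -15752 + 32945 = 17193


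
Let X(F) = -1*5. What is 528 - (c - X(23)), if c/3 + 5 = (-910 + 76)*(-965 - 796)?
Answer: -4405484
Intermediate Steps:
X(F) = -5
c = 4406007 (c = -15 + 3*((-910 + 76)*(-965 - 796)) = -15 + 3*(-834*(-1761)) = -15 + 3*1468674 = -15 + 4406022 = 4406007)
528 - (c - X(23)) = 528 - (4406007 - 1*(-5)) = 528 - (4406007 + 5) = 528 - 1*4406012 = 528 - 4406012 = -4405484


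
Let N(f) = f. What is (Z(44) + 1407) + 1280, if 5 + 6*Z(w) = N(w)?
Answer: 5387/2 ≈ 2693.5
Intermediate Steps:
Z(w) = -⅚ + w/6
(Z(44) + 1407) + 1280 = ((-⅚ + (⅙)*44) + 1407) + 1280 = ((-⅚ + 22/3) + 1407) + 1280 = (13/2 + 1407) + 1280 = 2827/2 + 1280 = 5387/2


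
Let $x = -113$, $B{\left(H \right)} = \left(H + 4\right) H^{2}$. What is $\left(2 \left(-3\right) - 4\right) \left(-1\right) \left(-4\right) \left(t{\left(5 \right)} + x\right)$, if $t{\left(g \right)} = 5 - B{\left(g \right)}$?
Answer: $13320$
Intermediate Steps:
$B{\left(H \right)} = H^{2} \left(4 + H\right)$ ($B{\left(H \right)} = \left(4 + H\right) H^{2} = H^{2} \left(4 + H\right)$)
$t{\left(g \right)} = 5 - g^{2} \left(4 + g\right)$
$\left(2 \left(-3\right) - 4\right) \left(-1\right) \left(-4\right) \left(t{\left(5 \right)} + x\right) = \left(2 \left(-3\right) - 4\right) \left(-1\right) \left(-4\right) \left(\left(5 - 5^{2} \left(4 + 5\right)\right) - 113\right) = \left(-6 - 4\right) \left(-1\right) \left(-4\right) \left(\left(5 - 25 \cdot 9\right) - 113\right) = \left(-10\right) \left(-1\right) \left(-4\right) \left(\left(5 - 225\right) - 113\right) = 10 \left(-4\right) \left(-220 - 113\right) = \left(-40\right) \left(-333\right) = 13320$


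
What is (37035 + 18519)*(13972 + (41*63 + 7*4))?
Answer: 921251982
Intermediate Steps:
(37035 + 18519)*(13972 + (41*63 + 7*4)) = 55554*(13972 + (2583 + 28)) = 55554*(13972 + 2611) = 55554*16583 = 921251982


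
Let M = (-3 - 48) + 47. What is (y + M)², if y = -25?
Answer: 841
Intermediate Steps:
M = -4 (M = -51 + 47 = -4)
(y + M)² = (-25 - 4)² = (-29)² = 841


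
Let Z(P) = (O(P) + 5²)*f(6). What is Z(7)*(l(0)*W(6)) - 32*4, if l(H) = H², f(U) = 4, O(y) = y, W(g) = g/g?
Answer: -128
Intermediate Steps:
W(g) = 1
Z(P) = 100 + 4*P (Z(P) = (P + 5²)*4 = (P + 25)*4 = (25 + P)*4 = 100 + 4*P)
Z(7)*(l(0)*W(6)) - 32*4 = (100 + 4*7)*(0²*1) - 32*4 = (100 + 28)*(0*1) - 128 = 128*0 - 128 = 0 - 128 = -128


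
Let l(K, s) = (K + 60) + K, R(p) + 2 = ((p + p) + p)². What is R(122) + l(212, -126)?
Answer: 134438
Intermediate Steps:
R(p) = -2 + 9*p² (R(p) = -2 + ((p + p) + p)² = -2 + (2*p + p)² = -2 + (3*p)² = -2 + 9*p²)
l(K, s) = 60 + 2*K (l(K, s) = (60 + K) + K = 60 + 2*K)
R(122) + l(212, -126) = (-2 + 9*122²) + (60 + 2*212) = (-2 + 9*14884) + (60 + 424) = (-2 + 133956) + 484 = 133954 + 484 = 134438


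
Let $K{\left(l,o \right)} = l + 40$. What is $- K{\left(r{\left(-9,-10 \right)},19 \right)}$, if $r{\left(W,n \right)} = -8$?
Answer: $-32$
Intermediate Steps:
$K{\left(l,o \right)} = 40 + l$
$- K{\left(r{\left(-9,-10 \right)},19 \right)} = - (40 - 8) = \left(-1\right) 32 = -32$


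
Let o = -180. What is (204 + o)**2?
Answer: 576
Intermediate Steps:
(204 + o)**2 = (204 - 180)**2 = 24**2 = 576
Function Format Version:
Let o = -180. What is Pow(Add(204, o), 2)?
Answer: 576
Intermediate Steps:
Pow(Add(204, o), 2) = Pow(Add(204, -180), 2) = Pow(24, 2) = 576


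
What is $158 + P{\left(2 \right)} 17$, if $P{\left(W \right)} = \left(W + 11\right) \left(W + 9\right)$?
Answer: $2589$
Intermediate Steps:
$P{\left(W \right)} = \left(9 + W\right) \left(11 + W\right)$ ($P{\left(W \right)} = \left(11 + W\right) \left(9 + W\right) = \left(9 + W\right) \left(11 + W\right)$)
$158 + P{\left(2 \right)} 17 = 158 + \left(99 + 2^{2} + 20 \cdot 2\right) 17 = 158 + \left(99 + 4 + 40\right) 17 = 158 + 143 \cdot 17 = 158 + 2431 = 2589$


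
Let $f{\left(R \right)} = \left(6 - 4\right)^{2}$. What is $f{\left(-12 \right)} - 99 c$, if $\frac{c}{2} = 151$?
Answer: $-29894$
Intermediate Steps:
$c = 302$ ($c = 2 \cdot 151 = 302$)
$f{\left(R \right)} = 4$ ($f{\left(R \right)} = 2^{2} = 4$)
$f{\left(-12 \right)} - 99 c = 4 - 29898 = -29894$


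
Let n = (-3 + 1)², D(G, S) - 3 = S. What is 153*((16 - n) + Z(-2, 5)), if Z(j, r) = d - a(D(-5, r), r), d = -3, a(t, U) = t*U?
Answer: -4743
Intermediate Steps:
D(G, S) = 3 + S
a(t, U) = U*t
Z(j, r) = -3 - r*(3 + r)
n = 4 (n = (-2)² = 4)
153*((16 - n) + Z(-2, 5)) = 153*((16 - 1*4) + (-3 - 1*5*(3 + 5))) = 153*((16 - 4) + (-3 - 1*5*8)) = 153*(12 + (-3 - 40)) = 153*(12 - 43) = 153*(-31) = -4743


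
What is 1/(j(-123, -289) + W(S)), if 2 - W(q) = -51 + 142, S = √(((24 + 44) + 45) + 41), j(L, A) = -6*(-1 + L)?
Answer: 1/655 ≈ 0.0015267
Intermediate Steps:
j(L, A) = 6 - 6*L
S = √154 (S = √((68 + 45) + 41) = √(113 + 41) = √154 ≈ 12.410)
W(q) = -89 (W(q) = 2 - (-51 + 142) = 2 - 1*91 = 2 - 91 = -89)
1/(j(-123, -289) + W(S)) = 1/((6 - 6*(-123)) - 89) = 1/((6 + 738) - 89) = 1/(744 - 89) = 1/655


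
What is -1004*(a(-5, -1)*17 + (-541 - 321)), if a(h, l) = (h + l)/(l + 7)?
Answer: 882516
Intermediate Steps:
a(h, l) = (h + l)/(7 + l)
-1004*(a(-5, -1)*17 + (-541 - 321)) = -1004*(((-5 - 1)/(7 - 1))*17 + (-541 - 321)) = -1004*((-6/6)*17 - 862) = -1004*(((⅙)*(-6))*17 - 862) = -1004*(-1*17 - 862) = -1004*(-17 - 862) = -1004*(-879) = 882516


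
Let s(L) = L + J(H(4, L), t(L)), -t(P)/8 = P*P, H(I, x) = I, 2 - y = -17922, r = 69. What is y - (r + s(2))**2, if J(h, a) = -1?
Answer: 13024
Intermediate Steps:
y = 17924 (y = 2 - 1*(-17922) = 2 + 17922 = 17924)
t(P) = -8*P**2 (t(P) = -8*P*P = -8*P**2)
s(L) = -1 + L (s(L) = L - 1 = -1 + L)
y - (r + s(2))**2 = 17924 - (69 + (-1 + 2))**2 = 17924 - (69 + 1)**2 = 17924 - 1*70**2 = 17924 - 1*4900 = 17924 - 4900 = 13024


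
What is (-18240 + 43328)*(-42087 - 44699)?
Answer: -2177287168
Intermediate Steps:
(-18240 + 43328)*(-42087 - 44699) = 25088*(-86786) = -2177287168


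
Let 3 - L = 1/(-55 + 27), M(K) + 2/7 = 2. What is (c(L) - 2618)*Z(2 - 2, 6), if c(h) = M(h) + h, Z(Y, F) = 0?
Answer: 0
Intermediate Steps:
M(K) = 12/7 (M(K) = -2/7 + 2 = 12/7)
L = 85/28 (L = 3 - 1/(-55 + 27) = 3 - 1/(-28) = 3 - 1*(-1/28) = 3 + 1/28 = 85/28 ≈ 3.0357)
c(h) = 12/7 + h
(c(L) - 2618)*Z(2 - 2, 6) = ((12/7 + 85/28) - 2618)*0 = (19/4 - 2618)*0 = -10453/4*0 = 0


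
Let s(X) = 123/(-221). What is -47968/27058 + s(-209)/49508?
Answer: -262417035779/148024414772 ≈ -1.7728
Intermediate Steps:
s(X) = -123/221 (s(X) = 123*(-1/221) = -123/221)
-47968/27058 + s(-209)/49508 = -47968/27058 - 123/221/49508 = -47968*1/27058 - 123/221*1/49508 = -23984/13529 - 123/10941268 = -262417035779/148024414772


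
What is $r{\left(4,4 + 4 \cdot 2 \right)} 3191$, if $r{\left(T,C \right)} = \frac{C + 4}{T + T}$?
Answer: $6382$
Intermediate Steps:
$r{\left(T,C \right)} = \frac{4 + C}{2 T}$
$r{\left(4,4 + 4 \cdot 2 \right)} 3191 = \frac{4 + \left(4 + 4 \cdot 2\right)}{2 \cdot 4} \cdot 3191 = \frac{1}{2} \cdot \frac{1}{4} \left(4 + \left(4 + 8\right)\right) 3191 = \frac{1}{2} \cdot \frac{1}{4} \left(4 + 12\right) 3191 = \frac{1}{2} \cdot \frac{1}{4} \cdot 16 \cdot 3191 = 2 \cdot 3191 = 6382$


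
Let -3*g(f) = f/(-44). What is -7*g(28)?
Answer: -49/33 ≈ -1.4848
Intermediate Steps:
g(f) = f/132 (g(f) = -f/(3*(-44)) = -f*(-1)/(3*44) = -(-1)*f/132 = f/132)
-7*g(28) = -7*28/132 = -7*7/33 = -49/33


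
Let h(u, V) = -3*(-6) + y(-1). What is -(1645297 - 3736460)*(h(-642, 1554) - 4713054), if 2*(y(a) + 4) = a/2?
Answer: -39422941553243/4 ≈ -9.8557e+12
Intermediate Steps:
y(a) = -4 + a/4 (y(a) = -4 + (a/2)/2 = -4 + a/4)
h(u, V) = 55/4 (h(u, V) = -3*(-6) + (-4 + (¼)*(-1)) = 18 + (-4 - ¼) = 18 - 17/4 = 55/4)
-(1645297 - 3736460)*(h(-642, 1554) - 4713054) = -(1645297 - 3736460)*(55/4 - 4713054) = -(-2091163)*(-18852161)/4 = -1*39422941553243/4 = -39422941553243/4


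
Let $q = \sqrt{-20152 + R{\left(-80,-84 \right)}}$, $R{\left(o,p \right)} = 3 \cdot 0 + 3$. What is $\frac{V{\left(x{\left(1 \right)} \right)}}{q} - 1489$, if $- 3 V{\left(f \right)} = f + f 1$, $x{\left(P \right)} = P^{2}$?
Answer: $-1489 + \frac{2 i \sqrt{20149}}{60447} \approx -1489.0 + 0.0046966 i$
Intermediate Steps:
$R{\left(o,p \right)} = 3$ ($R{\left(o,p \right)} = 0 + 3 = 3$)
$V{\left(f \right)} = - \frac{2 f}{3}$ ($V{\left(f \right)} = - \frac{f + f 1}{3} = - \frac{f + f}{3} = - \frac{2 f}{3}$)
$q = i \sqrt{20149}$ ($q = \sqrt{-20152 + 3} = \sqrt{-20149} = i \sqrt{20149} \approx 141.95 i$)
$\frac{V{\left(x{\left(1 \right)} \right)}}{q} - 1489 = \frac{\left(- \frac{2}{3}\right) 1^{2}}{i \sqrt{20149}} - 1489 = \left(- \frac{2}{3}\right) 1 \left(- \frac{i \sqrt{20149}}{20149}\right) - 1489 = - \frac{2 \left(- \frac{i \sqrt{20149}}{20149}\right)}{3} - 1489 = \frac{2 i \sqrt{20149}}{60447} - 1489 = -1489 + \frac{2 i \sqrt{20149}}{60447}$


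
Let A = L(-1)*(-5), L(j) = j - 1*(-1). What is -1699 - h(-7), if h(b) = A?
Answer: -1699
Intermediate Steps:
L(j) = 1 + j (L(j) = j + 1 = 1 + j)
A = 0 (A = (1 - 1)*(-5) = 0*(-5) = 0)
h(b) = 0
-1699 - h(-7) = -1699 - 1*0 = -1699 + 0 = -1699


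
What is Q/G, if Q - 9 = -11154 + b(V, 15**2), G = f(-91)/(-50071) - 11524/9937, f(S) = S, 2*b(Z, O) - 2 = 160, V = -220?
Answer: 262140683368/27433997 ≈ 9555.3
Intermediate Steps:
b(Z, O) = 81 (b(Z, O) = 1 + (1/2)*160 = 1 + 80 = 81)
G = -82301991/71079361 (G = -91/(-50071) - 11524/9937 = -91*(-1/50071) - 11524*1/9937 = 13/7153 - 11524/9937 = -82301991/71079361 ≈ -1.1579)
Q = -11064 (Q = 9 + (-11154 + 81) = 9 - 11073 = -11064)
Q/G = -11064/(-82301991/71079361) = -11064*(-71079361/82301991) = 262140683368/27433997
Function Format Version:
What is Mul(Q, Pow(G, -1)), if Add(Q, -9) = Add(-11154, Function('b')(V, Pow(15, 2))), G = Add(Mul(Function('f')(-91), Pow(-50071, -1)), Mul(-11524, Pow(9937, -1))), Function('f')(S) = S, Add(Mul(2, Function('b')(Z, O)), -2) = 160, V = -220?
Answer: Rational(262140683368, 27433997) ≈ 9555.3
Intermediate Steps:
Function('b')(Z, O) = 81 (Function('b')(Z, O) = Add(1, Mul(Rational(1, 2), 160)) = Add(1, 80) = 81)
G = Rational(-82301991, 71079361) (G = Add(Mul(-91, Pow(-50071, -1)), Mul(-11524, Pow(9937, -1))) = Add(Mul(-91, Rational(-1, 50071)), Mul(-11524, Rational(1, 9937))) = Add(Rational(13, 7153), Rational(-11524, 9937)) = Rational(-82301991, 71079361) ≈ -1.1579)
Q = -11064 (Q = Add(9, Add(-11154, 81)) = Add(9, -11073) = -11064)
Mul(Q, Pow(G, -1)) = Mul(-11064, Pow(Rational(-82301991, 71079361), -1)) = Mul(-11064, Rational(-71079361, 82301991)) = Rational(262140683368, 27433997)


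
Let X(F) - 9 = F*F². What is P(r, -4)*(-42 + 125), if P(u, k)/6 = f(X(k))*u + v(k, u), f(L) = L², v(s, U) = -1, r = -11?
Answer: -16571448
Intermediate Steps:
X(F) = 9 + F³ (X(F) = 9 + F*F² = 9 + F³)
P(u, k) = -6 + 6*u*(9 + k³)² (P(u, k) = 6*((9 + k³)²*u - 1) = 6*(u*(9 + k³)² - 1) = 6*(-1 + u*(9 + k³)²) = -6 + 6*u*(9 + k³)²)
P(r, -4)*(-42 + 125) = (-6 + 6*(-11)*(9 + (-4)³)²)*(-42 + 125) = (-6 + 6*(-11)*(9 - 64)²)*83 = (-6 + 6*(-11)*(-55)²)*83 = (-6 + 6*(-11)*3025)*83 = (-6 - 199650)*83 = -199656*83 = -16571448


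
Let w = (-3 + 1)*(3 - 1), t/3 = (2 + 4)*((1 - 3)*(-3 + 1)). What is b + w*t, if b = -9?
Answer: -297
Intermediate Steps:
t = 72 (t = 3*((2 + 4)*((1 - 3)*(-3 + 1))) = 3*(6*(-2*(-2))) = 3*(6*4) = 3*24 = 72)
w = -4 (w = -2*2 = -4)
b + w*t = -9 - 4*72 = -9 - 288 = -297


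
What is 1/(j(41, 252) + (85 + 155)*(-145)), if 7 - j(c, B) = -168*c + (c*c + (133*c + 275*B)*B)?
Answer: -1/18867342 ≈ -5.3002e-8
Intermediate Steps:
j(c, B) = 7 - c² + 168*c - B*(133*c + 275*B) (j(c, B) = 7 - (-168*c + (c*c + (133*c + 275*B)*B)) = 7 - (-168*c + (c² + B*(133*c + 275*B))) = 7 - (c² - 168*c + B*(133*c + 275*B)) = 7 + (-c² + 168*c - B*(133*c + 275*B)) = 7 - c² + 168*c - B*(133*c + 275*B))
1/(j(41, 252) + (85 + 155)*(-145)) = 1/((7 - 1*41² - 275*252² + 168*41 - 133*252*41) + (85 + 155)*(-145)) = 1/((7 - 1*1681 - 275*63504 + 6888 - 1374156) + 240*(-145)) = 1/((7 - 1681 - 17463600 + 6888 - 1374156) - 34800) = 1/(-18832542 - 34800) = 1/(-18867342) = -1/18867342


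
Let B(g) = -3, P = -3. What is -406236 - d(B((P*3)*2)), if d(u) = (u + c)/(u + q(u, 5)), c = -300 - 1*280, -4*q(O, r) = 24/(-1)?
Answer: -1218125/3 ≈ -4.0604e+5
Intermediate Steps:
q(O, r) = 6 (q(O, r) = -6/(-1) = -6*(-1) = -1/4*(-24) = 6)
c = -580 (c = -300 - 280 = -580)
d(u) = (-580 + u)/(6 + u) (d(u) = (u - 580)/(u + 6) = (-580 + u)/(6 + u))
-406236 - d(B((P*3)*2)) = -406236 - (-580 - 3)/(6 - 3) = -406236 - (-583)/3 = -406236 - 1*(-583/3) = -406236 + 583/3 = -1218125/3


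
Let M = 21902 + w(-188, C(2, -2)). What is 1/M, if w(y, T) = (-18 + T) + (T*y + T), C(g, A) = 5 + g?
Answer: 1/20582 ≈ 4.8586e-5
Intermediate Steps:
w(y, T) = -18 + 2*T + T*y (w(y, T) = (-18 + T) + (T + T*y) = -18 + 2*T + T*y)
M = 20582 (M = 21902 + (-18 + 2*(5 + 2) + (5 + 2)*(-188)) = 21902 + (-18 + 2*7 + 7*(-188)) = 21902 + (-18 + 14 - 1316) = 21902 - 1320 = 20582)
1/M = 1/20582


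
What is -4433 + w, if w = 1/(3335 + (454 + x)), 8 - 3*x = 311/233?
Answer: -11747733013/2650064 ≈ -4433.0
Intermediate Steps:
x = 1553/699 (x = 8/3 - 311/(3*233) = 8/3 - ⅓*311/233 = 8/3 - 311/699 = 1553/699 ≈ 2.2217)
w = 699/2650064 (w = 1/(3335 + (454 + 1553/699)) = 1/(3335 + 318899/699) = 1/(2650064/699) = 699/2650064 ≈ 0.00026377)
-4433 + w = -4433 + 699/2650064 = -11747733013/2650064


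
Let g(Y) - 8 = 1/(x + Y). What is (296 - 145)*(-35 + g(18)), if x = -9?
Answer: -36542/9 ≈ -4060.2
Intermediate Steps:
g(Y) = 8 + 1/(-9 + Y)
(296 - 145)*(-35 + g(18)) = (296 - 145)*(-35 + (-71 + 8*18)/(-9 + 18)) = 151*(-35 + (-71 + 144)/9) = 151*(-35 + (⅑)*73) = 151*(-35 + 73/9) = 151*(-242/9) = -36542/9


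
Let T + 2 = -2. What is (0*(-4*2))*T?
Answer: 0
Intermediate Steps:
T = -4 (T = -2 - 2 = -4)
(0*(-4*2))*T = (0*(-4*2))*(-4) = (0*(-8))*(-4) = 0*(-4) = 0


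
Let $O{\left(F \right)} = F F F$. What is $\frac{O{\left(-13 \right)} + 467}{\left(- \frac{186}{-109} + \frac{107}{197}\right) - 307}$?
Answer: $\frac{18574145}{3271953} \approx 5.6768$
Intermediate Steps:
$O{\left(F \right)} = F^{3}$ ($O{\left(F \right)} = F^{2} F = F^{3}$)
$\frac{O{\left(-13 \right)} + 467}{\left(- \frac{186}{-109} + \frac{107}{197}\right) - 307} = \frac{\left(-13\right)^{3} + 467}{\left(- \frac{186}{-109} + \frac{107}{197}\right) - 307} = \frac{-2197 + 467}{\left(\left(-186\right) \left(- \frac{1}{109}\right) + 107 \cdot \frac{1}{197}\right) - 307} = - \frac{1730}{\left(\frac{186}{109} + \frac{107}{197}\right) - 307} = - \frac{1730}{\frac{48305}{21473} - 307} = - \frac{1730}{- \frac{6543906}{21473}} = \left(-1730\right) \left(- \frac{21473}{6543906}\right) = \frac{18574145}{3271953}$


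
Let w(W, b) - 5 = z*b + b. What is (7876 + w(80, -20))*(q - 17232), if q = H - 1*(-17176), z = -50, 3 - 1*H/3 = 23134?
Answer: -615387589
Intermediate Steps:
H = -69393 (H = 9 - 3*23134 = 9 - 69402 = -69393)
q = -52217 (q = -69393 - 1*(-17176) = -69393 + 17176 = -52217)
w(W, b) = 5 - 49*b (w(W, b) = 5 + (-50*b + b) = 5 - 49*b)
(7876 + w(80, -20))*(q - 17232) = (7876 + (5 - 49*(-20)))*(-52217 - 17232) = (7876 + (5 + 980))*(-69449) = (7876 + 985)*(-69449) = 8861*(-69449) = -615387589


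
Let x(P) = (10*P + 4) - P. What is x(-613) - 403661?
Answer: -409174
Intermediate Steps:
x(P) = 4 + 9*P (x(P) = (4 + 10*P) - P = 4 + 9*P)
x(-613) - 403661 = (4 + 9*(-613)) - 403661 = (4 - 5517) - 403661 = -5513 - 403661 = -409174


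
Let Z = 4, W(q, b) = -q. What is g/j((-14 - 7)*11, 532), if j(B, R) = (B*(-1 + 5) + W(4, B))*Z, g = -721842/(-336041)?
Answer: -360921/623692096 ≈ -0.00057868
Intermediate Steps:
g = 721842/336041 (g = -721842*(-1/336041) = 721842/336041 ≈ 2.1481)
j(B, R) = -16 + 16*B (j(B, R) = (B*(-1 + 5) - 1*4)*4 = (B*4 - 4)*4 = (4*B - 4)*4 = (-4 + 4*B)*4 = -16 + 16*B)
g/j((-14 - 7)*11, 532) = 721842/(336041*(-16 + 16*((-14 - 7)*11))) = 721842/(336041*(-16 + 16*(-21*11))) = 721842/(336041*(-16 + 16*(-231))) = 721842/(336041*(-16 - 3696)) = (721842/336041)/(-3712) = (721842/336041)*(-1/3712) = -360921/623692096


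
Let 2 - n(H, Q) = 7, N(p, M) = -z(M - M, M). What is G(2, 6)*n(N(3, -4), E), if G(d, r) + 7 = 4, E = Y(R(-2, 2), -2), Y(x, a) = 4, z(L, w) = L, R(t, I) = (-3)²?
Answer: 15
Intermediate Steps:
R(t, I) = 9
E = 4
N(p, M) = 0 (N(p, M) = -(M - M) = -1*0 = 0)
G(d, r) = -3 (G(d, r) = -7 + 4 = -3)
n(H, Q) = -5 (n(H, Q) = 2 - 1*7 = 2 - 7 = -5)
G(2, 6)*n(N(3, -4), E) = -3*(-5) = 15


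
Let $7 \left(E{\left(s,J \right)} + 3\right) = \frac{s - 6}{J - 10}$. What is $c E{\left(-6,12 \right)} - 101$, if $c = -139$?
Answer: $\frac{3046}{7} \approx 435.14$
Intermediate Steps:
$E{\left(s,J \right)} = -3 + \frac{-6 + s}{7 \left(-10 + J\right)}$ ($E{\left(s,J \right)} = -3 + \frac{\left(s - 6\right) \frac{1}{J - 10}}{7} = -3 + \frac{\left(-6 + s\right) \frac{1}{-10 + J}}{7} = -3 + \frac{\frac{1}{-10 + J} \left(-6 + s\right)}{7} = -3 + \frac{-6 + s}{7 \left(-10 + J\right)}$)
$c E{\left(-6,12 \right)} - 101 = - 139 \frac{204 - 6 - 252}{7 \left(-10 + 12\right)} - 101 = - 139 \frac{204 - 6 - 252}{7 \cdot 2} - 101 = - 139 \cdot \frac{1}{7} \cdot \frac{1}{2} \left(-54\right) - 101 = \left(-139\right) \left(- \frac{27}{7}\right) - 101 = \frac{3753}{7} - 101 = \frac{3046}{7}$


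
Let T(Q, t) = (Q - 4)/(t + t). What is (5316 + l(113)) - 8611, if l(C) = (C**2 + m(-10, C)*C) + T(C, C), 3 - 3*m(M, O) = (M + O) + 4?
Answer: 3767747/678 ≈ 5557.1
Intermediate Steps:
m(M, O) = -1/3 - M/3 - O/3 (m(M, O) = 1 - ((M + O) + 4)/3 = 1 - (4 + M + O)/3 = 1 + (-4/3 - M/3 - O/3) = -1/3 - M/3 - O/3)
T(Q, t) = (-4 + Q)/(2*t) (T(Q, t) = (-4 + Q)/((2*t)) = (-4 + Q)*(1/(2*t)) = (-4 + Q)/(2*t))
l(C) = C**2 + C*(3 - C/3) + (-4 + C)/(2*C) (l(C) = (C**2 + (-1/3 - 1/3*(-10) - C/3)*C) + (-4 + C)/(2*C) = (C**2 + (-1/3 + 10/3 - C/3)*C) + (-4 + C)/(2*C) = (C**2 + (3 - C/3)*C) + (-4 + C)/(2*C) = (C**2 + C*(3 - C/3)) + (-4 + C)/(2*C) = C**2 + C*(3 - C/3) + (-4 + C)/(2*C))
(5316 + l(113)) - 8611 = (5316 + (-2 + (1/2)*113 + (1/6)*113**2*(18 + 4*113))/113) - 8611 = (5316 + (-2 + 113/2 + (1/6)*12769*(18 + 452))/113) - 8611 = (5316 + (-2 + 113/2 + (1/6)*12769*470)/113) - 8611 = (5316 + (-2 + 113/2 + 3000715/3)/113) - 8611 = (5316 + (1/113)*(6001757/6)) - 8611 = (5316 + 6001757/678) - 8611 = 9606005/678 - 8611 = 3767747/678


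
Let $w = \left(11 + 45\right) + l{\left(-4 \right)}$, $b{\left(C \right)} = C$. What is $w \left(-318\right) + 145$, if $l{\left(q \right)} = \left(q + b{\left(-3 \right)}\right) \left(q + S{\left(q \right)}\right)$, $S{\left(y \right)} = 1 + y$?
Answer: $-33245$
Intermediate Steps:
$l{\left(q \right)} = \left(1 + 2 q\right) \left(-3 + q\right)$ ($l{\left(q \right)} = \left(q - 3\right) \left(q + \left(1 + q\right)\right) = \left(-3 + q\right) \left(1 + 2 q\right) = \left(1 + 2 q\right) \left(-3 + q\right)$)
$w = 105$ ($w = \left(11 + 45\right) - \left(-17 - 32\right) = 56 + \left(-3 + 20 + 2 \cdot 16\right) = 56 + \left(-3 + 20 + 32\right) = 56 + 49 = 105$)
$w \left(-318\right) + 145 = 105 \left(-318\right) + 145 = -33390 + 145 = -33245$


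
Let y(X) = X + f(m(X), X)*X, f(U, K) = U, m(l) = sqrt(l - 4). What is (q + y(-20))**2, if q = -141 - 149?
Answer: 86500 + 24800*I*sqrt(6) ≈ 86500.0 + 60747.0*I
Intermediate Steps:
m(l) = sqrt(-4 + l)
q = -290
y(X) = X + X*sqrt(-4 + X) (y(X) = X + sqrt(-4 + X)*X = X + X*sqrt(-4 + X))
(q + y(-20))**2 = (-290 - 20*(1 + sqrt(-4 - 20)))**2 = (-290 - 20*(1 + sqrt(-24)))**2 = (-290 - 20*(1 + 2*I*sqrt(6)))**2 = (-290 + (-20 - 40*I*sqrt(6)))**2 = (-310 - 40*I*sqrt(6))**2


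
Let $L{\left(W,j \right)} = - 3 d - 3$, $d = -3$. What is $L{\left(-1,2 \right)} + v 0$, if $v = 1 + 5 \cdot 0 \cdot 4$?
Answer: $6$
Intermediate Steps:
$L{\left(W,j \right)} = 6$ ($L{\left(W,j \right)} = \left(-3\right) \left(-3\right) - 3 = 9 - 3 = 6$)
$v = 1$ ($v = 1 + 0 \cdot 4 = 1 + 0 = 1$)
$L{\left(-1,2 \right)} + v 0 = 6 + 1 \cdot 0 = 6 + 0 = 6$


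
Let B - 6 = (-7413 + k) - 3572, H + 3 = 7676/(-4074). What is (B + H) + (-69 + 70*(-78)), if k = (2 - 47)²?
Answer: -29511820/2037 ≈ -14488.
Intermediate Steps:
k = 2025 (k = (-45)² = 2025)
H = -9949/2037 (H = -3 + 7676/(-4074) = -3 + 7676*(-1/4074) = -3 - 3838/2037 = -9949/2037 ≈ -4.8841)
B = -8954 (B = 6 + ((-7413 + 2025) - 3572) = 6 + (-5388 - 3572) = 6 - 8960 = -8954)
(B + H) + (-69 + 70*(-78)) = (-8954 - 9949/2037) + (-69 + 70*(-78)) = -18249247/2037 + (-69 - 5460) = -18249247/2037 - 5529 = -29511820/2037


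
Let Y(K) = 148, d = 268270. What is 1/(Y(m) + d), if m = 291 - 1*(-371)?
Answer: 1/268418 ≈ 3.7255e-6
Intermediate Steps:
m = 662 (m = 291 + 371 = 662)
1/(Y(m) + d) = 1/(148 + 268270) = 1/268418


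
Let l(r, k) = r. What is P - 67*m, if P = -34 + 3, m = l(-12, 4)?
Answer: 773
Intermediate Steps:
m = -12
P = -31
P - 67*m = -31 - 67*(-12) = -31 + 804 = 773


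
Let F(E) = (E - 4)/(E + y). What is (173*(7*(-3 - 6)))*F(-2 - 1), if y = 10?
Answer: 10899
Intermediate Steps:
F(E) = (-4 + E)/(10 + E) (F(E) = (E - 4)/(E + 10) = (-4 + E)/(10 + E))
(173*(7*(-3 - 6)))*F(-2 - 1) = (173*(7*(-3 - 6)))*((-4 + (-2 - 1))/(10 + (-2 - 1))) = (173*(7*(-9)))*((-4 - 3)/(10 - 3)) = (173*(-63))*(-7/7) = -1557*(-7) = -10899*(-1) = 10899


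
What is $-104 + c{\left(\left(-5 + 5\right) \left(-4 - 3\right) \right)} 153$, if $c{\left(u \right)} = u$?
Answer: $-104$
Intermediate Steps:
$-104 + c{\left(\left(-5 + 5\right) \left(-4 - 3\right) \right)} 153 = -104 + \left(-5 + 5\right) \left(-4 - 3\right) 153 = -104 + 0 \left(-7\right) 153 = -104 + 0 \cdot 153 = -104 + 0 = -104$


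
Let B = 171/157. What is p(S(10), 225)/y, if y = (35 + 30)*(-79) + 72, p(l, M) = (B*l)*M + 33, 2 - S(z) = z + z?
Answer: 687369/794891 ≈ 0.86473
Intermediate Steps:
B = 171/157 (B = 171*(1/157) = 171/157 ≈ 1.0892)
S(z) = 2 - 2*z (S(z) = 2 - (z + z) = 2 - 2*z)
p(l, M) = 33 + 171*M*l/157 (p(l, M) = (171*l/157)*M + 33 = 171*M*l/157 + 33 = 33 + 171*M*l/157)
y = -5063 (y = 65*(-79) + 72 = -5135 + 72 = -5063)
p(S(10), 225)/y = (33 + (171/157)*225*(2 - 2*10))/(-5063) = (33 + (171/157)*225*(2 - 20))*(-1/5063) = (33 + (171/157)*225*(-18))*(-1/5063) = (33 - 692550/157)*(-1/5063) = -687369/157*(-1/5063) = 687369/794891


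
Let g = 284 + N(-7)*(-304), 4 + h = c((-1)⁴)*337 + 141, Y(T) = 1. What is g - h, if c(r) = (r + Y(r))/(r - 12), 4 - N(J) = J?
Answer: -34493/11 ≈ -3135.7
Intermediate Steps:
N(J) = 4 - J
c(r) = (1 + r)/(-12 + r) (c(r) = (r + 1)/(r - 12) = (1 + r)/(-12 + r))
h = 833/11 (h = -4 + (((1 + (-1)⁴)/(-12 + (-1)⁴))*337 + 141) = -4 + (((1 + 1)/(-12 + 1))*337 + 141) = -4 + ((2/(-11))*337 + 141) = -4 + (-1/11*2*337 + 141) = -4 + (-2/11*337 + 141) = -4 + (-674/11 + 141) = -4 + 877/11 = 833/11 ≈ 75.727)
g = -3060 (g = 284 + (4 - 1*(-7))*(-304) = 284 + (4 + 7)*(-304) = 284 + 11*(-304) = 284 - 3344 = -3060)
g - h = -3060 - 1*833/11 = -3060 - 833/11 = -34493/11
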